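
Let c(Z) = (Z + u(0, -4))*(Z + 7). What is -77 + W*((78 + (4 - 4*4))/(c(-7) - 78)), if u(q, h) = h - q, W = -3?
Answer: -968/13 ≈ -74.462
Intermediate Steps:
c(Z) = (-4 + Z)*(7 + Z) (c(Z) = (Z + (-4 - 1*0))*(Z + 7) = (Z + (-4 + 0))*(7 + Z) = (Z - 4)*(7 + Z) = (-4 + Z)*(7 + Z))
-77 + W*((78 + (4 - 4*4))/(c(-7) - 78)) = -77 - 3*(78 + (4 - 4*4))/((-28 + (-7)**2 + 3*(-7)) - 78) = -77 - 3*(78 + (4 - 16))/((-28 + 49 - 21) - 78) = -77 - 3*(78 - 12)/(0 - 78) = -77 - 198/(-78) = -77 - 198*(-1)/78 = -77 - 3*(-11/13) = -77 + 33/13 = -968/13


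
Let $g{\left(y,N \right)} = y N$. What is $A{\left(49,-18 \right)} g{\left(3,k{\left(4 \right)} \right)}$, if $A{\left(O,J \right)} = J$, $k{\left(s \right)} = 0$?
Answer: $0$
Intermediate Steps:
$g{\left(y,N \right)} = N y$
$A{\left(49,-18 \right)} g{\left(3,k{\left(4 \right)} \right)} = - 18 \cdot 0 \cdot 3 = \left(-18\right) 0 = 0$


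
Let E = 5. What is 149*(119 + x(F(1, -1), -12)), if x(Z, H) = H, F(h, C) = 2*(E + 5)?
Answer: 15943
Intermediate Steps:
F(h, C) = 20 (F(h, C) = 2*(5 + 5) = 2*10 = 20)
149*(119 + x(F(1, -1), -12)) = 149*(119 - 12) = 149*107 = 15943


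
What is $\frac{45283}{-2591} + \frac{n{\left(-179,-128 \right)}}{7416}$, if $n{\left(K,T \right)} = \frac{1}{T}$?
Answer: $- \frac{42984799775}{2459501568} \approx -17.477$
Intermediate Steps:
$\frac{45283}{-2591} + \frac{n{\left(-179,-128 \right)}}{7416} = \frac{45283}{-2591} + \frac{1}{\left(-128\right) 7416} = 45283 \left(- \frac{1}{2591}\right) - \frac{1}{949248} = - \frac{45283}{2591} - \frac{1}{949248} = - \frac{42984799775}{2459501568}$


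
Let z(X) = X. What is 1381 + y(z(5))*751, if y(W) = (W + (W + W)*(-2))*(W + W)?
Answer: -111269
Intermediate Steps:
y(W) = -6*W² (y(W) = (W + (2*W)*(-2))*(2*W) = (W - 4*W)*(2*W) = (-3*W)*(2*W) = -6*W²)
1381 + y(z(5))*751 = 1381 - 6*5²*751 = 1381 - 6*25*751 = 1381 - 150*751 = 1381 - 112650 = -111269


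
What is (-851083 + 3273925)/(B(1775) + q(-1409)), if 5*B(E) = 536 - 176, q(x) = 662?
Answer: 1211421/367 ≈ 3300.9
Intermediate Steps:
B(E) = 72 (B(E) = (536 - 176)/5 = (1/5)*360 = 72)
(-851083 + 3273925)/(B(1775) + q(-1409)) = (-851083 + 3273925)/(72 + 662) = 2422842/734 = 2422842*(1/734) = 1211421/367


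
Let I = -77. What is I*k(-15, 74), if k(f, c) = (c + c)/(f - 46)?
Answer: 11396/61 ≈ 186.82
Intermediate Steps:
k(f, c) = 2*c/(-46 + f) (k(f, c) = (2*c)/(-46 + f) = 2*c/(-46 + f))
I*k(-15, 74) = -154*74/(-46 - 15) = -154*74/(-61) = -154*74*(-1)/61 = -77*(-148/61) = 11396/61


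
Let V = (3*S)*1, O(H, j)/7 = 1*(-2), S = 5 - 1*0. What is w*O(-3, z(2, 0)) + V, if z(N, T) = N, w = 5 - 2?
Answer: -27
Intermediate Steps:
S = 5 (S = 5 + 0 = 5)
w = 3
O(H, j) = -14 (O(H, j) = 7*(1*(-2)) = 7*(-2) = -14)
V = 15 (V = (3*5)*1 = 15*1 = 15)
w*O(-3, z(2, 0)) + V = 3*(-14) + 15 = -42 + 15 = -27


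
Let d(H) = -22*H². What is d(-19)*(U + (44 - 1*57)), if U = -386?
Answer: 3168858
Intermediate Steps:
d(-19)*(U + (44 - 1*57)) = (-22*(-19)²)*(-386 + (44 - 1*57)) = (-22*361)*(-386 + (44 - 57)) = -7942*(-386 - 13) = -7942*(-399) = 3168858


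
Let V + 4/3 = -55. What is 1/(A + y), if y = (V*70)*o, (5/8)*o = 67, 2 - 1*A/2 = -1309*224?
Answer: 3/491132 ≈ 6.1083e-6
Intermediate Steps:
V = -169/3 (V = -4/3 - 55 = -169/3 ≈ -56.333)
A = 586436 (A = 4 - (-2618)*224 = 4 - 2*(-293216) = 4 + 586432 = 586436)
o = 536/5 (o = (8/5)*67 = 536/5 ≈ 107.20)
y = -1268176/3 (y = -169/3*70*(536/5) = -11830/3*536/5 = -1268176/3 ≈ -4.2273e+5)
1/(A + y) = 1/(586436 - 1268176/3) = 1/(491132/3) = 3/491132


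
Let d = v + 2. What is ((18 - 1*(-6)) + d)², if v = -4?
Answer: 484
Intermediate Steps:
d = -2 (d = -4 + 2 = -2)
((18 - 1*(-6)) + d)² = ((18 - 1*(-6)) - 2)² = ((18 + 6) - 2)² = (24 - 2)² = 22² = 484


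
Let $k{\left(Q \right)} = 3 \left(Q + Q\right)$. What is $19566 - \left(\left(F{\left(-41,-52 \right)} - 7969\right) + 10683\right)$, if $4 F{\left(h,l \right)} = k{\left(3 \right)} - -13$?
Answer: $\frac{67377}{4} \approx 16844.0$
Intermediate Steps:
$k{\left(Q \right)} = 6 Q$ ($k{\left(Q \right)} = 3 \cdot 2 Q = 6 Q$)
$F{\left(h,l \right)} = \frac{31}{4}$ ($F{\left(h,l \right)} = \frac{6 \cdot 3 - -13}{4} = \frac{18 + 13}{4} = \frac{1}{4} \cdot 31 = \frac{31}{4}$)
$19566 - \left(\left(F{\left(-41,-52 \right)} - 7969\right) + 10683\right) = 19566 - \left(\left(\frac{31}{4} - 7969\right) + 10683\right) = 19566 - \left(- \frac{31845}{4} + 10683\right) = 19566 - \frac{10887}{4} = \frac{67377}{4}$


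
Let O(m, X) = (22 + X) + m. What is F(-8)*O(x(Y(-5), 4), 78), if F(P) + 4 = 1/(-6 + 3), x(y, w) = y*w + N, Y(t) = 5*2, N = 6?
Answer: -1898/3 ≈ -632.67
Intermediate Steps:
Y(t) = 10
x(y, w) = 6 + w*y (x(y, w) = y*w + 6 = w*y + 6 = 6 + w*y)
O(m, X) = 22 + X + m
F(P) = -13/3 (F(P) = -4 + 1/(-6 + 3) = -4 + 1/(-3) = -4 - 1/3 = -13/3)
F(-8)*O(x(Y(-5), 4), 78) = -13*(22 + 78 + (6 + 4*10))/3 = -13*(22 + 78 + (6 + 40))/3 = -13*(22 + 78 + 46)/3 = -13/3*146 = -1898/3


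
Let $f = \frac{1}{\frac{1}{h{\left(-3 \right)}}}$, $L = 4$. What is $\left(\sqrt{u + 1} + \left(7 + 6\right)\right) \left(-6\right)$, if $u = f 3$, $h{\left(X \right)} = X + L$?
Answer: $-90$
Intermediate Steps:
$h{\left(X \right)} = 4 + X$ ($h{\left(X \right)} = X + 4 = 4 + X$)
$f = 1$ ($f = \frac{1}{\frac{1}{4 - 3}} = \frac{1}{1^{-1}} = 1^{-1} = 1$)
$u = 3$ ($u = 1 \cdot 3 = 3$)
$\left(\sqrt{u + 1} + \left(7 + 6\right)\right) \left(-6\right) = \left(\sqrt{3 + 1} + \left(7 + 6\right)\right) \left(-6\right) = \left(\sqrt{4} + 13\right) \left(-6\right) = \left(2 + 13\right) \left(-6\right) = 15 \left(-6\right) = -90$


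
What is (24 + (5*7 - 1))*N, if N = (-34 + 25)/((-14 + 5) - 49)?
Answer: 9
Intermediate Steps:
N = 9/58 (N = -9/(-9 - 49) = -9/(-58) = -9*(-1/58) = 9/58 ≈ 0.15517)
(24 + (5*7 - 1))*N = (24 + (5*7 - 1))*(9/58) = (24 + (35 - 1))*(9/58) = (24 + 34)*(9/58) = 58*(9/58) = 9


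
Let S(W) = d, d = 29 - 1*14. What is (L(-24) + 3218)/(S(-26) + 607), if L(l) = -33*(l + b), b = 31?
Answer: 2987/622 ≈ 4.8023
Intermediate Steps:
d = 15 (d = 29 - 14 = 15)
L(l) = -1023 - 33*l (L(l) = -33*(l + 31) = -33*(31 + l) = -1023 - 33*l)
S(W) = 15
(L(-24) + 3218)/(S(-26) + 607) = ((-1023 - 33*(-24)) + 3218)/(15 + 607) = ((-1023 + 792) + 3218)/622 = (-231 + 3218)*(1/622) = 2987*(1/622) = 2987/622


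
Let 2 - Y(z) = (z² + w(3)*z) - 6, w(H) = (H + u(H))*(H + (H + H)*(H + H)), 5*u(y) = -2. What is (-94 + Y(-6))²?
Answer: 5914624/25 ≈ 2.3659e+5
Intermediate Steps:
u(y) = -⅖ (u(y) = (⅕)*(-2) = -⅖)
w(H) = (-⅖ + H)*(H + 4*H²) (w(H) = (H - ⅖)*(H + (H + H)*(H + H)) = (-⅖ + H)*(H + (2*H)*(2*H)) = (-⅖ + H)*(H + 4*H²))
Y(z) = 8 - z² - 507*z/5 (Y(z) = 2 - ((z² + ((⅕)*3*(-2 - 3*3 + 20*3²))*z) - 6) = 2 - ((z² + ((⅕)*3*(-2 - 9 + 20*9))*z) - 6) = 2 - ((z² + ((⅕)*3*(-2 - 9 + 180))*z) - 6) = 2 - ((z² + ((⅕)*3*169)*z) - 6) = 2 - ((z² + 507*z/5) - 6) = 2 - (-6 + z² + 507*z/5) = 2 + (6 - z² - 507*z/5) = 8 - z² - 507*z/5)
(-94 + Y(-6))² = (-94 + (8 - 1*(-6)² - 507/5*(-6)))² = (-94 + (8 - 1*36 + 3042/5))² = (-94 + (8 - 36 + 3042/5))² = (-94 + 2902/5)² = (2432/5)² = 5914624/25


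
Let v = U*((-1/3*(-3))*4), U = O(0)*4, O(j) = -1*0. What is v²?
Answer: 0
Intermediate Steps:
O(j) = 0
U = 0 (U = 0*4 = 0)
v = 0 (v = 0*((-1/3*(-3))*4) = 0*((-1*⅓*(-3))*4) = 0*(-⅓*(-3)*4) = 0*(1*4) = 0*4 = 0)
v² = 0² = 0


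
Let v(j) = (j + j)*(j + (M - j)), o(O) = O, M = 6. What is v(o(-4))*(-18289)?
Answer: 877872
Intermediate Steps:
v(j) = 12*j (v(j) = (j + j)*(j + (6 - j)) = (2*j)*6 = 12*j)
v(o(-4))*(-18289) = (12*(-4))*(-18289) = -48*(-18289) = 877872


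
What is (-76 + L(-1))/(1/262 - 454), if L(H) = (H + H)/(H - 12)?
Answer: 258332/1546311 ≈ 0.16706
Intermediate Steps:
L(H) = 2*H/(-12 + H) (L(H) = (2*H)/(-12 + H) = 2*H/(-12 + H))
(-76 + L(-1))/(1/262 - 454) = (-76 + 2*(-1)/(-12 - 1))/(1/262 - 454) = (-76 + 2*(-1)/(-13))/(1/262 - 454) = (-76 + 2*(-1)*(-1/13))/(-118947/262) = (-76 + 2/13)*(-262/118947) = -986/13*(-262/118947) = 258332/1546311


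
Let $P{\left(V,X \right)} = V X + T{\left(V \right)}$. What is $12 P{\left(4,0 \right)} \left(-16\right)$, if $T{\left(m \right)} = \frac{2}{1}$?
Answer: $-384$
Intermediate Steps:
$T{\left(m \right)} = 2$ ($T{\left(m \right)} = 2 \cdot 1 = 2$)
$P{\left(V,X \right)} = 2 + V X$ ($P{\left(V,X \right)} = V X + 2 = 2 + V X$)
$12 P{\left(4,0 \right)} \left(-16\right) = 12 \left(2 + 4 \cdot 0\right) \left(-16\right) = 12 \left(2 + 0\right) \left(-16\right) = 12 \cdot 2 \left(-16\right) = 24 \left(-16\right) = -384$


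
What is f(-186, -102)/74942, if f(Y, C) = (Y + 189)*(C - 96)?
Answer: -297/37471 ≈ -0.0079261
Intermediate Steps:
f(Y, C) = (-96 + C)*(189 + Y) (f(Y, C) = (189 + Y)*(-96 + C) = (-96 + C)*(189 + Y))
f(-186, -102)/74942 = (-18144 - 96*(-186) + 189*(-102) - 102*(-186))/74942 = (-18144 + 17856 - 19278 + 18972)*(1/74942) = -594*1/74942 = -297/37471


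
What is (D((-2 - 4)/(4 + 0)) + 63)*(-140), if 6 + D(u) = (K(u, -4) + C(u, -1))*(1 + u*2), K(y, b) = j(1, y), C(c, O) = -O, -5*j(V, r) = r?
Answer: -7616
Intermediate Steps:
j(V, r) = -r/5
K(y, b) = -y/5
D(u) = -6 + (1 + 2*u)*(1 - u/5) (D(u) = -6 + (-u/5 - 1*(-1))*(1 + u*2) = -6 + (-u/5 + 1)*(1 + 2*u) = -6 + (1 - u/5)*(1 + 2*u) = -6 + (1 + 2*u)*(1 - u/5))
(D((-2 - 4)/(4 + 0)) + 63)*(-140) = ((-5 - 2*(-2 - 4)**2/(4 + 0)**2/5 + 9*((-2 - 4)/(4 + 0))/5) + 63)*(-140) = ((-5 - 2*(-6/4)**2/5 + 9*(-6/4)/5) + 63)*(-140) = ((-5 - 2*(-6*1/4)**2/5 + 9*(-6*1/4)/5) + 63)*(-140) = ((-5 - 2*(-3/2)**2/5 + (9/5)*(-3/2)) + 63)*(-140) = ((-5 - 2/5*9/4 - 27/10) + 63)*(-140) = ((-5 - 9/10 - 27/10) + 63)*(-140) = (-43/5 + 63)*(-140) = (272/5)*(-140) = -7616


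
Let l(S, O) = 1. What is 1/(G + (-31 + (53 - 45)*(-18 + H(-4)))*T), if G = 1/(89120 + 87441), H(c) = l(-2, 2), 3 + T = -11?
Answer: 176561/412799619 ≈ 0.00042772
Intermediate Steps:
T = -14 (T = -3 - 11 = -14)
H(c) = 1
G = 1/176561 ≈ 5.6638e-6
1/(G + (-31 + (53 - 45)*(-18 + H(-4)))*T) = 1/(1/176561 + (-31 + (53 - 45)*(-18 + 1))*(-14)) = 1/(1/176561 + (-31 + 8*(-17))*(-14)) = 1/(1/176561 + (-31 - 136)*(-14)) = 1/(1/176561 - 167*(-14)) = 1/(1/176561 + 2338) = 1/(412799619/176561) = 176561/412799619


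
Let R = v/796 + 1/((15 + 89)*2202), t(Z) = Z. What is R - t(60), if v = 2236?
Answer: -2606339849/45572592 ≈ -57.191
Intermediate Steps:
R = 128015671/45572592 (R = 2236/796 + 1/((15 + 89)*2202) = 2236*(1/796) + (1/2202)/104 = 559/199 + (1/104)*(1/2202) = 559/199 + 1/229008 = 128015671/45572592 ≈ 2.8090)
R - t(60) = 128015671/45572592 - 1*60 = 128015671/45572592 - 60 = -2606339849/45572592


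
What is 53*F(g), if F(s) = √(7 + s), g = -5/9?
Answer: 53*√58/3 ≈ 134.55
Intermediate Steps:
g = -5/9 (g = -5*⅑ = -5/9 ≈ -0.55556)
53*F(g) = 53*√(7 - 5/9) = 53*√(58/9) = 53*(√58/3) = 53*√58/3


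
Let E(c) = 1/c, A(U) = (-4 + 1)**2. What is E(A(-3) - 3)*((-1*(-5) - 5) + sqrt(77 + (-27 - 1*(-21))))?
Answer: sqrt(71)/6 ≈ 1.4044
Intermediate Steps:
A(U) = 9 (A(U) = (-3)**2 = 9)
E(A(-3) - 3)*((-1*(-5) - 5) + sqrt(77 + (-27 - 1*(-21)))) = ((-1*(-5) - 5) + sqrt(77 + (-27 - 1*(-21))))/(9 - 3) = ((5 - 5) + sqrt(77 + (-27 + 21)))/6 = (0 + sqrt(77 - 6))/6 = (0 + sqrt(71))/6 = sqrt(71)/6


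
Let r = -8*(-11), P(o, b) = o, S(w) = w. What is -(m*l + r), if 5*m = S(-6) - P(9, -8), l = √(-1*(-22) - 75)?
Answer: -88 + 3*I*√53 ≈ -88.0 + 21.84*I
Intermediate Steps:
r = 88
l = I*√53 (l = √(22 - 75) = √(-53) = I*√53 ≈ 7.2801*I)
m = -3 (m = (-6 - 1*9)/5 = (-6 - 9)/5 = (⅕)*(-15) = -3)
-(m*l + r) = -(-3*I*√53 + 88) = -(88 - 3*I*√53) = -88 + 3*I*√53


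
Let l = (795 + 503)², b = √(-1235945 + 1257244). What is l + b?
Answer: 1684804 + 19*√59 ≈ 1.6850e+6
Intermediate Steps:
b = 19*√59 (b = √21299 = 19*√59 ≈ 145.94)
l = 1684804 (l = 1298² = 1684804)
l + b = 1684804 + 19*√59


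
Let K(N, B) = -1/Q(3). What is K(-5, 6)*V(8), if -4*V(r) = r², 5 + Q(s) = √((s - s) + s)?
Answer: -40/11 - 8*√3/11 ≈ -4.8960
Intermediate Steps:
Q(s) = -5 + √s (Q(s) = -5 + √((s - s) + s) = -5 + √(0 + s) = -5 + √s)
K(N, B) = -1/(-5 + √3)
V(r) = -r²/4
K(-5, 6)*V(8) = (5/22 + √3/22)*(-¼*8²) = (5/22 + √3/22)*(-¼*64) = (5/22 + √3/22)*(-16) = -40/11 - 8*√3/11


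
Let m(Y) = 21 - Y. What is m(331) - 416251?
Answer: -416561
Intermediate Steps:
m(331) - 416251 = (21 - 1*331) - 416251 = (21 - 331) - 416251 = -310 - 416251 = -416561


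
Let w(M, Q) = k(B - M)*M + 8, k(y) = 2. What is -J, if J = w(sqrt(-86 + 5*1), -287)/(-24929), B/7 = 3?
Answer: 8/24929 + 18*I/24929 ≈ 0.00032091 + 0.00072205*I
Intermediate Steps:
B = 21 (B = 7*3 = 21)
w(M, Q) = 8 + 2*M (w(M, Q) = 2*M + 8 = 8 + 2*M)
J = -8/24929 - 18*I/24929 (J = (8 + 2*sqrt(-86 + 5*1))/(-24929) = (8 + 2*sqrt(-86 + 5))*(-1/24929) = (8 + 2*sqrt(-81))*(-1/24929) = (8 + 2*(9*I))*(-1/24929) = (8 + 18*I)*(-1/24929) = -8/24929 - 18*I/24929 ≈ -0.00032091 - 0.00072205*I)
-J = -(-8/24929 - 18*I/24929) = 8/24929 + 18*I/24929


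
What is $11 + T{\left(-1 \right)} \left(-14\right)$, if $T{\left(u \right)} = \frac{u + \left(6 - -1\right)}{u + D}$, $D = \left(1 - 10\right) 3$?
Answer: $14$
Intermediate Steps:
$D = -27$ ($D = \left(1 - 10\right) 3 = \left(-9\right) 3 = -27$)
$T{\left(u \right)} = \frac{7 + u}{-27 + u}$ ($T{\left(u \right)} = \frac{u + \left(6 - -1\right)}{u - 27} = \frac{u + \left(6 + 1\right)}{-27 + u} = \frac{u + 7}{-27 + u} = \frac{7 + u}{-27 + u}$)
$11 + T{\left(-1 \right)} \left(-14\right) = 11 + \frac{7 - 1}{-27 - 1} \left(-14\right) = 11 + \frac{1}{-28} \cdot 6 \left(-14\right) = 11 + \left(- \frac{1}{28}\right) 6 \left(-14\right) = 11 - -3 = 11 + 3 = 14$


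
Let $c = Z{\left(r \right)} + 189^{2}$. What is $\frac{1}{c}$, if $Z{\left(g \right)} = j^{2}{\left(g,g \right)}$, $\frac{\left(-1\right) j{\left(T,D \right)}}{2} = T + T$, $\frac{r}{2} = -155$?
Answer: $\frac{1}{1573321} \approx 6.356 \cdot 10^{-7}$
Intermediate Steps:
$r = -310$ ($r = 2 \left(-155\right) = -310$)
$j{\left(T,D \right)} = - 4 T$ ($j{\left(T,D \right)} = - 2 \left(T + T\right) = - 2 \cdot 2 T = - 4 T$)
$Z{\left(g \right)} = 16 g^{2}$ ($Z{\left(g \right)} = \left(- 4 g\right)^{2} = 16 g^{2}$)
$c = 1573321$ ($c = 16 \left(-310\right)^{2} + 189^{2} = 16 \cdot 96100 + 35721 = 1537600 + 35721 = 1573321$)
$\frac{1}{c} = \frac{1}{1573321}$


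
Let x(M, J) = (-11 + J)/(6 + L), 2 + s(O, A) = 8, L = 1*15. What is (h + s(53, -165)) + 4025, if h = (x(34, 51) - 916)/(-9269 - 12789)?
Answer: 933625477/231609 ≈ 4031.0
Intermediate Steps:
L = 15
s(O, A) = 6 (s(O, A) = -2 + 8 = 6)
x(M, J) = -11/21 + J/21 (x(M, J) = (-11 + J)/(6 + 15) = (-11 + J)/21 = (-11 + J)*(1/21) = -11/21 + J/21)
h = 9598/231609 (h = ((-11/21 + (1/21)*51) - 916)/(-9269 - 12789) = ((-11/21 + 17/7) - 916)/(-22058) = (40/21 - 916)*(-1/22058) = -19196/21*(-1/22058) = 9598/231609 ≈ 0.041441)
(h + s(53, -165)) + 4025 = (9598/231609 + 6) + 4025 = 1399252/231609 + 4025 = 933625477/231609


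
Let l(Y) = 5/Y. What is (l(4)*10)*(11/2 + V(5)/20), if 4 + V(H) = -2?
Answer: 65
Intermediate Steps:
V(H) = -6 (V(H) = -4 - 2 = -6)
(l(4)*10)*(11/2 + V(5)/20) = ((5/4)*10)*(11/2 - 6/20) = ((5*(¼))*10)*(11*(½) - 6*1/20) = ((5/4)*10)*(11/2 - 3/10) = (25/2)*(26/5) = 65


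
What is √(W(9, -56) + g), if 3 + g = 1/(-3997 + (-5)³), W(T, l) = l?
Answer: I*√111385142/1374 ≈ 7.6812*I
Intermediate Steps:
g = -12367/4122 (g = -3 + 1/(-3997 + (-5)³) = -3 + 1/(-3997 - 125) = -3 + 1/(-4122) = -3 - 1/4122 = -12367/4122 ≈ -3.0002)
√(W(9, -56) + g) = √(-56 - 12367/4122) = √(-243199/4122) = I*√111385142/1374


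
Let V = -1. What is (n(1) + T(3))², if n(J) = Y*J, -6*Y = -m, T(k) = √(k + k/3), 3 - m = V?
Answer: 64/9 ≈ 7.1111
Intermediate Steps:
m = 4 (m = 3 - 1*(-1) = 3 + 1 = 4)
T(k) = 2*√3*√k/3 (T(k) = √(k + k*(⅓)) = √(k + k/3) = √(4*k/3) = 2*√3*√k/3)
Y = ⅔ (Y = -(-1)*4/6 = -⅙*(-4) = ⅔ ≈ 0.66667)
n(J) = 2*J/3
(n(1) + T(3))² = ((⅔)*1 + 2*√3*√3/3)² = (⅔ + 2)² = (8/3)² = 64/9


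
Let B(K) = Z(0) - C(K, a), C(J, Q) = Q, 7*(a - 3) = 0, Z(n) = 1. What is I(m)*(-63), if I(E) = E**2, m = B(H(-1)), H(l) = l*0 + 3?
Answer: -252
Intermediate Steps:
a = 3 (a = 3 + (1/7)*0 = 3 + 0 = 3)
H(l) = 3 (H(l) = 0 + 3 = 3)
B(K) = -2 (B(K) = 1 - 1*3 = 1 - 3 = -2)
m = -2
I(m)*(-63) = (-2)**2*(-63) = 4*(-63) = -252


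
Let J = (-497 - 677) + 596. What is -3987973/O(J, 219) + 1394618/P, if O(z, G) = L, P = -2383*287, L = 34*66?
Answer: -248235273175/139519884 ≈ -1779.2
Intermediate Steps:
L = 2244
P = -683921
J = -578 (J = -1174 + 596 = -578)
O(z, G) = 2244
-3987973/O(J, 219) + 1394618/P = -3987973/2244 + 1394618/(-683921) = -3987973*1/2244 + 1394618*(-1/683921) = -362543/204 - 1394618/683921 = -248235273175/139519884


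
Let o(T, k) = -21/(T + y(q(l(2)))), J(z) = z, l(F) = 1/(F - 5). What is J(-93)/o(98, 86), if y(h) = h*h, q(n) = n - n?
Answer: 434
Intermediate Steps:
l(F) = 1/(-5 + F)
q(n) = 0
y(h) = h²
o(T, k) = -21/T (o(T, k) = -21/(T + 0²) = -21/(T + 0) = -21/T)
J(-93)/o(98, 86) = -93/((-21/98)) = -93/((-21*1/98)) = -93/(-3/14) = -93*(-14/3) = 434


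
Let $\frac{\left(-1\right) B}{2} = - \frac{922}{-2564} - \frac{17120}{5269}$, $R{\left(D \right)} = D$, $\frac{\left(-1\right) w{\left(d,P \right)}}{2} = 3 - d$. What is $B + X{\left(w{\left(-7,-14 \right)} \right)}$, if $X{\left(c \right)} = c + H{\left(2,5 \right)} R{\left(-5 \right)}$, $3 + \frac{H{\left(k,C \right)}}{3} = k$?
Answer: $\frac{2631686}{3377429} \approx 0.7792$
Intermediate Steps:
$w{\left(d,P \right)} = -6 + 2 d$ ($w{\left(d,P \right)} = - 2 \left(3 - d\right) = -6 + 2 d$)
$H{\left(k,C \right)} = -9 + 3 k$
$X{\left(c \right)} = 15 + c$ ($X{\left(c \right)} = c + \left(-9 + 3 \cdot 2\right) \left(-5\right) = c + \left(-9 + 6\right) \left(-5\right) = c - -15 = c + 15 = 15 + c$)
$B = \frac{19518831}{3377429}$ ($B = - 2 \left(- \frac{922}{-2564} - \frac{17120}{5269}\right) = - 2 \left(\left(-922\right) \left(- \frac{1}{2564}\right) - \frac{17120}{5269}\right) = - 2 \left(\frac{461}{1282} - \frac{17120}{5269}\right) = \left(-2\right) \left(- \frac{19518831}{6754858}\right) = \frac{19518831}{3377429} \approx 5.7792$)
$B + X{\left(w{\left(-7,-14 \right)} \right)} = \frac{19518831}{3377429} + \left(15 + \left(-6 + 2 \left(-7\right)\right)\right) = \frac{19518831}{3377429} + \left(15 - 20\right) = \frac{19518831}{3377429} - 5 = \frac{2631686}{3377429}$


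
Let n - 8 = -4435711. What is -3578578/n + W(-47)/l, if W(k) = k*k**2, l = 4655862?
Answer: 16200837331667/20652021040986 ≈ 0.78447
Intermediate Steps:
n = -4435703 (n = 8 - 4435711 = -4435703)
W(k) = k**3
-3578578/n + W(-47)/l = -3578578/(-4435703) + (-47)**3/4655862 = -3578578*(-1/4435703) - 103823*1/4655862 = 3578578/4435703 - 103823/4655862 = 16200837331667/20652021040986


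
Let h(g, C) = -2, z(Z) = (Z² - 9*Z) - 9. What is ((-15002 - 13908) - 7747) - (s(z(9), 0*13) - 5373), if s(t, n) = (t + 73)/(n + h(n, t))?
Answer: -31252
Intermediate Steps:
z(Z) = -9 + Z² - 9*Z
s(t, n) = (73 + t)/(-2 + n) (s(t, n) = (t + 73)/(n - 2) = (73 + t)/(-2 + n))
((-15002 - 13908) - 7747) - (s(z(9), 0*13) - 5373) = ((-15002 - 13908) - 7747) - ((73 + (-9 + 9² - 9*9))/(-2 + 0*13) - 5373) = (-28910 - 7747) - ((73 + (-9 + 81 - 81))/(-2 + 0) - 5373) = -36657 - ((73 - 9)/(-2) - 5373) = -36657 - (-½*64 - 5373) = -36657 - (-32 - 5373) = -36657 - 1*(-5405) = -36657 + 5405 = -31252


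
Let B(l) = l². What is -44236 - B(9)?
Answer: -44317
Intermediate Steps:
-44236 - B(9) = -44236 - 1*9² = -44236 - 1*81 = -44236 - 81 = -44317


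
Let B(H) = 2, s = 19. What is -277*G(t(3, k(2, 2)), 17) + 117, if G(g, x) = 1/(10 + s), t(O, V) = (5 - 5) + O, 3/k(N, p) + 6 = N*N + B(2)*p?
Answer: 3116/29 ≈ 107.45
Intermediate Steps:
k(N, p) = 3/(-6 + N² + 2*p) (k(N, p) = 3/(-6 + (N*N + 2*p)) = 3/(-6 + (N² + 2*p)) = 3/(-6 + N² + 2*p))
t(O, V) = O (t(O, V) = 0 + O = O)
G(g, x) = 1/29 (G(g, x) = 1/(10 + 19) = 1/29)
-277*G(t(3, k(2, 2)), 17) + 117 = -277*1/29 + 117 = -277/29 + 117 = 3116/29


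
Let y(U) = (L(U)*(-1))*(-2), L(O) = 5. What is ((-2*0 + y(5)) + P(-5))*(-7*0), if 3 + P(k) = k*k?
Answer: 0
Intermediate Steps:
P(k) = -3 + k² (P(k) = -3 + k*k = -3 + k²)
y(U) = 10 (y(U) = (5*(-1))*(-2) = -5*(-2) = 10)
((-2*0 + y(5)) + P(-5))*(-7*0) = ((-2*0 + 10) + (-3 + (-5)²))*(-7*0) = ((0 + 10) + (-3 + 25))*0 = (10 + 22)*0 = 32*0 = 0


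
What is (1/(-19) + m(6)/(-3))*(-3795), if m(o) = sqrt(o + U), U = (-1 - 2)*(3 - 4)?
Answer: 75900/19 ≈ 3994.7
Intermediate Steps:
U = 3 (U = -3*(-1) = 3)
m(o) = sqrt(3 + o) (m(o) = sqrt(o + 3) = sqrt(3 + o))
(1/(-19) + m(6)/(-3))*(-3795) = (1/(-19) + sqrt(3 + 6)/(-3))*(-3795) = (1*(-1/19) + sqrt(9)*(-1/3))*(-3795) = (-1/19 + 3*(-1/3))*(-3795) = (-1/19 - 1)*(-3795) = -20/19*(-3795) = 75900/19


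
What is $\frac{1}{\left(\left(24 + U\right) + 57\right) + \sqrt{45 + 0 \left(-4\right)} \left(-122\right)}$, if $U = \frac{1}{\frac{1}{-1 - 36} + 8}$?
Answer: $- \frac{1764985}{14428715969} - \frac{15925575 \sqrt{5}}{28857431938} \approx -0.0013563$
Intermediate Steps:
$U = \frac{37}{295}$ ($U = \frac{1}{\frac{1}{-37} + 8} = \frac{1}{- \frac{1}{37} + 8} = \frac{1}{\frac{295}{37}} = \frac{37}{295} \approx 0.12542$)
$\frac{1}{\left(\left(24 + U\right) + 57\right) + \sqrt{45 + 0 \left(-4\right)} \left(-122\right)} = \frac{1}{\left(\left(24 + \frac{37}{295}\right) + 57\right) + \sqrt{45 + 0 \left(-4\right)} \left(-122\right)} = \frac{1}{\left(\frac{7117}{295} + 57\right) + \sqrt{45 + 0} \left(-122\right)} = \frac{1}{\frac{23932}{295} + \sqrt{45} \left(-122\right)} = \frac{1}{\frac{23932}{295} + 3 \sqrt{5} \left(-122\right)} = \frac{1}{\frac{23932}{295} - 366 \sqrt{5}}$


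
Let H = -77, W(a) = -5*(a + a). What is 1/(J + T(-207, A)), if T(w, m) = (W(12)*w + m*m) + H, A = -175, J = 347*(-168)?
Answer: -1/2908 ≈ -0.00034388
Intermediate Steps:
W(a) = -10*a
J = -58296
T(w, m) = -77 + m² - 120*w (T(w, m) = ((-10*12)*w + m*m) - 77 = (-120*w + m²) - 77 = (m² - 120*w) - 77 = -77 + m² - 120*w)
1/(J + T(-207, A)) = 1/(-58296 + (-77 + (-175)² - 120*(-207))) = 1/(-58296 + (-77 + 30625 + 24840)) = 1/(-58296 + 55388) = 1/(-2908) = -1/2908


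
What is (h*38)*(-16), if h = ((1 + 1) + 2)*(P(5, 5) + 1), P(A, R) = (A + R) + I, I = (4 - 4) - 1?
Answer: -24320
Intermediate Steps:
I = -1 (I = 0 - 1 = -1)
P(A, R) = -1 + A + R (P(A, R) = (A + R) - 1 = -1 + A + R)
h = 40 (h = ((1 + 1) + 2)*((-1 + 5 + 5) + 1) = (2 + 2)*(9 + 1) = 4*10 = 40)
(h*38)*(-16) = (40*38)*(-16) = 1520*(-16) = -24320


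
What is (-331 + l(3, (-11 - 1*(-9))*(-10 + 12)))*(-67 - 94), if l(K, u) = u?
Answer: 53935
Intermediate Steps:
(-331 + l(3, (-11 - 1*(-9))*(-10 + 12)))*(-67 - 94) = (-331 + (-11 - 1*(-9))*(-10 + 12))*(-67 - 94) = (-331 + (-11 + 9)*2)*(-161) = (-331 - 2*2)*(-161) = (-331 - 4)*(-161) = -335*(-161) = 53935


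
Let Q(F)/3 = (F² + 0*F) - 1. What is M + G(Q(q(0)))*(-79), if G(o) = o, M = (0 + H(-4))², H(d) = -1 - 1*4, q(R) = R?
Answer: 262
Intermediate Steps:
H(d) = -5 (H(d) = -1 - 4 = -5)
Q(F) = -3 + 3*F² (Q(F) = 3*((F² + 0*F) - 1) = 3*((F² + 0) - 1) = 3*(F² - 1) = 3*(-1 + F²) = -3 + 3*F²)
M = 25 (M = (0 - 5)² = (-5)² = 25)
M + G(Q(q(0)))*(-79) = 25 + (-3 + 3*0²)*(-79) = 25 + (-3 + 3*0)*(-79) = 25 + (-3 + 0)*(-79) = 25 - 3*(-79) = 25 + 237 = 262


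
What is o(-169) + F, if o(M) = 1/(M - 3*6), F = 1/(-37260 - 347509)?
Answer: -34996/6541073 ≈ -0.0053502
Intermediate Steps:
F = -1/384769 (F = 1/(-384769) = -1/384769 ≈ -2.5990e-6)
o(M) = 1/(-18 + M) (o(M) = 1/(M - 18) = 1/(-18 + M))
o(-169) + F = 1/(-18 - 169) - 1/384769 = 1/(-187) - 1/384769 = -1/187 - 1/384769 = -34996/6541073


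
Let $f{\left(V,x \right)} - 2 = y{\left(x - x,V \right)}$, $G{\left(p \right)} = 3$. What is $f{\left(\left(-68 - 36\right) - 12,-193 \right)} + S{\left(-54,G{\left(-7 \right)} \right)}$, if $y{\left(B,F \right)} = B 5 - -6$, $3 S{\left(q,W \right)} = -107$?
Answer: $- \frac{83}{3} \approx -27.667$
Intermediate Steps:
$S{\left(q,W \right)} = - \frac{107}{3}$ ($S{\left(q,W \right)} = \frac{1}{3} \left(-107\right) = - \frac{107}{3}$)
$y{\left(B,F \right)} = 6 + 5 B$ ($y{\left(B,F \right)} = 5 B + 6 = 6 + 5 B$)
$f{\left(V,x \right)} = 8$ ($f{\left(V,x \right)} = 2 + \left(6 + 5 \left(x - x\right)\right) = 2 + \left(6 + 5 \cdot 0\right) = 2 + \left(6 + 0\right) = 2 + 6 = 8$)
$f{\left(\left(-68 - 36\right) - 12,-193 \right)} + S{\left(-54,G{\left(-7 \right)} \right)} = 8 - \frac{107}{3} = - \frac{83}{3}$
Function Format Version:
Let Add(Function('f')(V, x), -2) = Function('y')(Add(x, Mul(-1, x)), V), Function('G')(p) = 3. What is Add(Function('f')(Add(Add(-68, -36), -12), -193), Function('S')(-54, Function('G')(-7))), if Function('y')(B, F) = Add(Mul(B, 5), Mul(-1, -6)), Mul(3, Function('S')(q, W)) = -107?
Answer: Rational(-83, 3) ≈ -27.667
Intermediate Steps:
Function('S')(q, W) = Rational(-107, 3) (Function('S')(q, W) = Mul(Rational(1, 3), -107) = Rational(-107, 3))
Function('y')(B, F) = Add(6, Mul(5, B)) (Function('y')(B, F) = Add(Mul(5, B), 6) = Add(6, Mul(5, B)))
Function('f')(V, x) = 8 (Function('f')(V, x) = Add(2, Add(6, Mul(5, Add(x, Mul(-1, x))))) = Add(2, Add(6, Mul(5, 0))) = Add(2, Add(6, 0)) = Add(2, 6) = 8)
Add(Function('f')(Add(Add(-68, -36), -12), -193), Function('S')(-54, Function('G')(-7))) = Add(8, Rational(-107, 3)) = Rational(-83, 3)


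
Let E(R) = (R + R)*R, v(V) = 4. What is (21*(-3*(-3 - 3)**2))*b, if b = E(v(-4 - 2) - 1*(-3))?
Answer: -222264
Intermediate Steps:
E(R) = 2*R**2 (E(R) = (2*R)*R = 2*R**2)
b = 98 (b = 2*(4 - 1*(-3))**2 = 2*(4 + 3)**2 = 2*7**2 = 2*49 = 98)
(21*(-3*(-3 - 3)**2))*b = (21*(-3*(-3 - 3)**2))*98 = (21*(-3*(-6)**2))*98 = (21*(-3*36))*98 = (21*(-108))*98 = -2268*98 = -222264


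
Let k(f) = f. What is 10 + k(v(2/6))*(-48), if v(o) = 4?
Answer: -182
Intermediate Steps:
10 + k(v(2/6))*(-48) = 10 + 4*(-48) = 10 - 192 = -182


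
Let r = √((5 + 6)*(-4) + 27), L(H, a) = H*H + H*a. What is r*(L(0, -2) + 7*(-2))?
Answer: -14*I*√17 ≈ -57.724*I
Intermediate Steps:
L(H, a) = H² + H*a
r = I*√17 (r = √(11*(-4) + 27) = √(-44 + 27) = √(-17) = I*√17 ≈ 4.1231*I)
r*(L(0, -2) + 7*(-2)) = (I*√17)*(0*(0 - 2) + 7*(-2)) = (I*√17)*(0*(-2) - 14) = (I*√17)*(0 - 14) = (I*√17)*(-14) = -14*I*√17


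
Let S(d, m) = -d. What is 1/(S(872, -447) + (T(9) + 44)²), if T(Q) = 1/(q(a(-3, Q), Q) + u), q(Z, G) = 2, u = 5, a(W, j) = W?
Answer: 49/52753 ≈ 0.00092886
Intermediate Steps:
T(Q) = ⅐ (T(Q) = 1/(2 + 5) = 1/7 = ⅐)
1/(S(872, -447) + (T(9) + 44)²) = 1/(-1*872 + (⅐ + 44)²) = 1/(-872 + (309/7)²) = 1/(-872 + 95481/49) = 1/(52753/49) = 49/52753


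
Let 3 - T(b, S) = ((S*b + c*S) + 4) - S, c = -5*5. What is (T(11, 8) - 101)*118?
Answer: 2124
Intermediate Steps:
c = -25
T(b, S) = -1 + 26*S - S*b (T(b, S) = 3 - (((S*b - 25*S) + 4) - S) = 3 - (((-25*S + S*b) + 4) - S) = 3 - ((4 - 25*S + S*b) - S) = 3 - (4 - 26*S + S*b) = 3 + (-4 + 26*S - S*b) = -1 + 26*S - S*b)
(T(11, 8) - 101)*118 = ((-1 + 26*8 - 1*8*11) - 101)*118 = ((-1 + 208 - 88) - 101)*118 = (119 - 101)*118 = 18*118 = 2124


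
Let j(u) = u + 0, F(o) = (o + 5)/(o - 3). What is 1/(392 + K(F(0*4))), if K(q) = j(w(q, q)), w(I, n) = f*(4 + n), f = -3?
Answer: 1/385 ≈ 0.0025974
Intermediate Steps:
w(I, n) = -12 - 3*n (w(I, n) = -3*(4 + n) = -12 - 3*n)
F(o) = (5 + o)/(-3 + o)
j(u) = u
K(q) = -12 - 3*q
1/(392 + K(F(0*4))) = 1/(392 + (-12 - 3*(5 + 0*4)/(-3 + 0*4))) = 1/(392 + (-12 - 3*(5 + 0)/(-3 + 0))) = 1/(392 + (-12 - 3*5/(-3))) = 1/(392 + (-12 - (-1)*5)) = 1/(392 + (-12 - 3*(-5/3))) = 1/(392 + (-12 + 5)) = 1/(392 - 7) = 1/385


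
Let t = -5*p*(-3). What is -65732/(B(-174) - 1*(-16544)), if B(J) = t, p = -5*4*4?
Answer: -16433/3836 ≈ -4.2839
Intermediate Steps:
p = -80 (p = -20*4 = -80)
t = -1200 (t = -5*(-80)*(-3) = 400*(-3) = -1200)
B(J) = -1200
-65732/(B(-174) - 1*(-16544)) = -65732/(-1200 - 1*(-16544)) = -65732/(-1200 + 16544) = -65732/15344 = -65732*1/15344 = -16433/3836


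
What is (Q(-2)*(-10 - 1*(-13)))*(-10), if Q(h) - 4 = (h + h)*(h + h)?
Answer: -600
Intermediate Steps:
Q(h) = 4 + 4*h² (Q(h) = 4 + (h + h)*(h + h) = 4 + (2*h)*(2*h) = 4 + 4*h²)
(Q(-2)*(-10 - 1*(-13)))*(-10) = ((4 + 4*(-2)²)*(-10 - 1*(-13)))*(-10) = ((4 + 4*4)*(-10 + 13))*(-10) = ((4 + 16)*3)*(-10) = (20*3)*(-10) = 60*(-10) = -600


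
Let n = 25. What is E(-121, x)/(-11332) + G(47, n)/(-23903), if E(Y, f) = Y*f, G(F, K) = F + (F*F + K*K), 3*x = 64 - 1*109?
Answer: -76031437/270868796 ≈ -0.28069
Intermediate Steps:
x = -15 (x = (64 - 1*109)/3 = (64 - 109)/3 = (1/3)*(-45) = -15)
G(F, K) = F + F**2 + K**2 (G(F, K) = F + (F**2 + K**2) = F + F**2 + K**2)
E(-121, x)/(-11332) + G(47, n)/(-23903) = -121*(-15)/(-11332) + (47 + 47**2 + 25**2)/(-23903) = 1815*(-1/11332) + (47 + 2209 + 625)*(-1/23903) = -1815/11332 + 2881*(-1/23903) = -1815/11332 - 2881/23903 = -76031437/270868796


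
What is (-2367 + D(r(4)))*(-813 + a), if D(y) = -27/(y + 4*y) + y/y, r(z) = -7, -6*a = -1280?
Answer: 21275231/15 ≈ 1.4183e+6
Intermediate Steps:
a = 640/3 (a = -⅙*(-1280) = 640/3 ≈ 213.33)
D(y) = 1 - 27/(5*y) (D(y) = -27*1/(5*y) + 1 = -27/(5*y) + 1 = 1 - 27/(5*y))
(-2367 + D(r(4)))*(-813 + a) = (-2367 + (-27/5 - 7)/(-7))*(-813 + 640/3) = (-2367 - ⅐*(-62/5))*(-1799/3) = (-2367 + 62/35)*(-1799/3) = -82783/35*(-1799/3) = 21275231/15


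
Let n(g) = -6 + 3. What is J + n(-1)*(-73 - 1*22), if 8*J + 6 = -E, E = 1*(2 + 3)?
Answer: 2269/8 ≈ 283.63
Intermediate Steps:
n(g) = -3
E = 5 (E = 1*5 = 5)
J = -11/8 (J = -¾ + (-1*5)/8 = -¾ + (⅛)*(-5) = -¾ - 5/8 = -11/8 ≈ -1.3750)
J + n(-1)*(-73 - 1*22) = -11/8 - 3*(-73 - 1*22) = -11/8 - 3*(-73 - 22) = -11/8 - 3*(-95) = -11/8 + 285 = 2269/8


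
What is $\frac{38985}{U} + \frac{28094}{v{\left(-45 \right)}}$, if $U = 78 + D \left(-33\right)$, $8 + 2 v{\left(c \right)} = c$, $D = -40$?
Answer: $- \frac{25494873}{24698} \approx -1032.3$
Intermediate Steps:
$v{\left(c \right)} = -4 + \frac{c}{2}$
$U = 1398$ ($U = 78 - -1320 = 78 + 1320 = 1398$)
$\frac{38985}{U} + \frac{28094}{v{\left(-45 \right)}} = \frac{38985}{1398} + \frac{28094}{-4 + \frac{1}{2} \left(-45\right)} = 38985 \cdot \frac{1}{1398} + \frac{28094}{-4 - \frac{45}{2}} = \frac{12995}{466} + \frac{28094}{- \frac{53}{2}} = \frac{12995}{466} + 28094 \left(- \frac{2}{53}\right) = \frac{12995}{466} - \frac{56188}{53} = - \frac{25494873}{24698}$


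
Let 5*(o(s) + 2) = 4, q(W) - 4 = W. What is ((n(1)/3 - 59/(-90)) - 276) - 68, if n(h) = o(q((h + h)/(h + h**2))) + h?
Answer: -30907/90 ≈ -343.41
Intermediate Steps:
q(W) = 4 + W
o(s) = -6/5 (o(s) = -2 + (1/5)*4 = -2 + 4/5 = -6/5)
n(h) = -6/5 + h
((n(1)/3 - 59/(-90)) - 276) - 68 = (((-6/5 + 1)/3 - 59/(-90)) - 276) - 68 = ((-1/5*1/3 - 59*(-1/90)) - 276) - 68 = ((-1/15 + 59/90) - 276) - 68 = (53/90 - 276) - 68 = -24787/90 - 68 = -30907/90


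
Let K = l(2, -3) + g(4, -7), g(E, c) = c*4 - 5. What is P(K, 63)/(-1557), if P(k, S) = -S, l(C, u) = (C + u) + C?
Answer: 7/173 ≈ 0.040462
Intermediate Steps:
g(E, c) = -5 + 4*c (g(E, c) = 4*c - 5 = -5 + 4*c)
l(C, u) = u + 2*C
K = -32 (K = (-3 + 2*2) + (-5 + 4*(-7)) = (-3 + 4) + (-5 - 28) = 1 - 33 = -32)
P(K, 63)/(-1557) = -1*63/(-1557) = -63*(-1/1557) = 7/173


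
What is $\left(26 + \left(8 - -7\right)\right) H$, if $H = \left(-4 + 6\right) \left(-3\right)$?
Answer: $-246$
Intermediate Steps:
$H = -6$ ($H = 2 \left(-3\right) = -6$)
$\left(26 + \left(8 - -7\right)\right) H = \left(26 + \left(8 - -7\right)\right) \left(-6\right) = \left(26 + \left(8 + 7\right)\right) \left(-6\right) = \left(26 + 15\right) \left(-6\right) = 41 \left(-6\right) = -246$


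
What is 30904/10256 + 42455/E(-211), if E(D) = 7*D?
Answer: -6960237/270502 ≈ -25.731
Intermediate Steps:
30904/10256 + 42455/E(-211) = 30904/10256 + 42455/((7*(-211))) = 30904*(1/10256) + 42455/(-1477) = 3863/1282 + 42455*(-1/1477) = 3863/1282 - 6065/211 = -6960237/270502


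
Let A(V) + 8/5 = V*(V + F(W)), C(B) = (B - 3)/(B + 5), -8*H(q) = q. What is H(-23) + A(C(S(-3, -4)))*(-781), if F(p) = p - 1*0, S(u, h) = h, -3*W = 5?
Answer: -5535383/120 ≈ -46128.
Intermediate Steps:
W = -5/3 (W = -1/3*5 = -5/3 ≈ -1.6667)
H(q) = -q/8
F(p) = p (F(p) = p + 0 = p)
C(B) = (-3 + B)/(5 + B)
A(V) = -8/5 + V*(-5/3 + V) (A(V) = -8/5 + V*(V - 5/3) = -8/5 + V*(-5/3 + V))
H(-23) + A(C(S(-3, -4)))*(-781) = -1/8*(-23) + (-8/5 + ((-3 - 4)/(5 - 4))**2 - 5*(-3 - 4)/(3*(5 - 4)))*(-781) = 23/8 + (-8/5 + (-7/1)**2 - 5*(-7)/(3*1))*(-781) = 23/8 + (-8/5 + (1*(-7))**2 - 5*(-7)/3)*(-781) = 23/8 + (-8/5 + (-7)**2 - 5/3*(-7))*(-781) = 23/8 + (-8/5 + 49 + 35/3)*(-781) = 23/8 + (886/15)*(-781) = 23/8 - 691966/15 = -5535383/120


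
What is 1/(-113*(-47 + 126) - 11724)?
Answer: -1/20651 ≈ -4.8424e-5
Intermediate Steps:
1/(-113*(-47 + 126) - 11724) = 1/(-113*79 - 11724) = 1/(-8927 - 11724) = 1/(-20651) = -1/20651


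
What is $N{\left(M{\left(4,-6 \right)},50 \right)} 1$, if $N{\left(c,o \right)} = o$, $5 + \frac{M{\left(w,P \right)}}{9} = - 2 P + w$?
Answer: $50$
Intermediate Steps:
$M{\left(w,P \right)} = -45 - 18 P + 9 w$ ($M{\left(w,P \right)} = -45 + 9 \left(- 2 P + w\right) = -45 + 9 \left(w - 2 P\right) = -45 - \left(- 9 w + 18 P\right) = -45 - 18 P + 9 w$)
$N{\left(M{\left(4,-6 \right)},50 \right)} 1 = 50 \cdot 1 = 50$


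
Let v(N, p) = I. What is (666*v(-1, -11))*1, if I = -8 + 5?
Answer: -1998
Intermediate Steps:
I = -3
v(N, p) = -3
(666*v(-1, -11))*1 = (666*(-3))*1 = -1998*1 = -1998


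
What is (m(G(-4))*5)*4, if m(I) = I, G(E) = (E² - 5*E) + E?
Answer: 640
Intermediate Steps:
G(E) = E² - 4*E
(m(G(-4))*5)*4 = (-4*(-4 - 4)*5)*4 = (-4*(-8)*5)*4 = (32*5)*4 = 160*4 = 640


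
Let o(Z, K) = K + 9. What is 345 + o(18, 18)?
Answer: 372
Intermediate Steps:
o(Z, K) = 9 + K
345 + o(18, 18) = 345 + (9 + 18) = 345 + 27 = 372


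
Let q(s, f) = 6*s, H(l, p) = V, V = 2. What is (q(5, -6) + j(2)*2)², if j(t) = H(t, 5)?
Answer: 1156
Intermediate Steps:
H(l, p) = 2
j(t) = 2
(q(5, -6) + j(2)*2)² = (6*5 + 2*2)² = (30 + 4)² = 34² = 1156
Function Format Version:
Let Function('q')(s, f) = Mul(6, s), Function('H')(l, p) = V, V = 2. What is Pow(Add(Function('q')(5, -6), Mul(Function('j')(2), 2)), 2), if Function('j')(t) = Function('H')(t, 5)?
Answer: 1156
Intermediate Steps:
Function('H')(l, p) = 2
Function('j')(t) = 2
Pow(Add(Function('q')(5, -6), Mul(Function('j')(2), 2)), 2) = Pow(Add(Mul(6, 5), Mul(2, 2)), 2) = Pow(Add(30, 4), 2) = Pow(34, 2) = 1156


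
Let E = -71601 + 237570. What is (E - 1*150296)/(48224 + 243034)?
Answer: 15673/291258 ≈ 0.053811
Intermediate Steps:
E = 165969
(E - 1*150296)/(48224 + 243034) = (165969 - 1*150296)/(48224 + 243034) = (165969 - 150296)/291258 = 15673*(1/291258) = 15673/291258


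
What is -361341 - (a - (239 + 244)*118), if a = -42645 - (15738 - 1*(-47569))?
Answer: -198395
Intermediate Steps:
a = -105952 (a = -42645 - (15738 + 47569) = -42645 - 1*63307 = -42645 - 63307 = -105952)
-361341 - (a - (239 + 244)*118) = -361341 - (-105952 - (239 + 244)*118) = -361341 - (-105952 - 483*118) = -361341 - (-105952 - 1*56994) = -361341 - (-105952 - 56994) = -361341 - 1*(-162946) = -361341 + 162946 = -198395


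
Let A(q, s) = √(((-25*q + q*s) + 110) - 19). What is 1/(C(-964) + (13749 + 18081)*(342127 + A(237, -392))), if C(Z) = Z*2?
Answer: -I/(-10889900482*I + 31830*√98738) ≈ 9.1828e-11 - 8.4339e-14*I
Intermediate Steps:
C(Z) = 2*Z
A(q, s) = √(91 - 25*q + q*s) (A(q, s) = √((110 - 25*q + q*s) - 19) = √(91 - 25*q + q*s))
1/(C(-964) + (13749 + 18081)*(342127 + A(237, -392))) = 1/(2*(-964) + (13749 + 18081)*(342127 + √(91 - 25*237 + 237*(-392)))) = 1/(-1928 + 31830*(342127 + √(91 - 5925 - 92904))) = 1/(-1928 + 31830*(342127 + √(-98738))) = 1/(-1928 + 31830*(342127 + I*√98738)) = 1/(-1928 + (10889902410 + 31830*I*√98738)) = 1/(10889900482 + 31830*I*√98738)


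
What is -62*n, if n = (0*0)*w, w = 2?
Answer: 0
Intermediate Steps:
n = 0 (n = (0*0)*2 = 0*2 = 0)
-62*n = -62*0 = 0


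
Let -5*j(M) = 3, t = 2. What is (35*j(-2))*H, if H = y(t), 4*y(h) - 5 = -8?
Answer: 63/4 ≈ 15.750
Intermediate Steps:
y(h) = -¾ (y(h) = 5/4 + (¼)*(-8) = 5/4 - 2 = -¾)
H = -¾ ≈ -0.75000
j(M) = -⅗ (j(M) = -⅕*3 = -⅗)
(35*j(-2))*H = (35*(-⅗))*(-¾) = -21*(-¾) = 63/4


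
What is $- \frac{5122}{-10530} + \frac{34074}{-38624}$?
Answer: $- \frac{3095521}{7821360} \approx -0.39578$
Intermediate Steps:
$- \frac{5122}{-10530} + \frac{34074}{-38624} = \left(-5122\right) \left(- \frac{1}{10530}\right) + 34074 \left(- \frac{1}{38624}\right) = \frac{197}{405} - \frac{17037}{19312} = - \frac{3095521}{7821360}$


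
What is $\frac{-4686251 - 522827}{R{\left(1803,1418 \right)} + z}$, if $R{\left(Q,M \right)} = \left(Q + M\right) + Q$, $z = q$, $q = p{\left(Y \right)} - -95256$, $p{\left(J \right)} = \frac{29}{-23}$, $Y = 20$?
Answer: $- \frac{119808794}{2306411} \approx -51.946$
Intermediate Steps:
$p{\left(J \right)} = - \frac{29}{23}$ ($p{\left(J \right)} = 29 \left(- \frac{1}{23}\right) = - \frac{29}{23}$)
$q = \frac{2190859}{23}$ ($q = - \frac{29}{23} - -95256 = - \frac{29}{23} + 95256 = \frac{2190859}{23} \approx 95255.0$)
$z = \frac{2190859}{23} \approx 95255.0$
$R{\left(Q,M \right)} = M + 2 Q$ ($R{\left(Q,M \right)} = \left(M + Q\right) + Q = M + 2 Q$)
$\frac{-4686251 - 522827}{R{\left(1803,1418 \right)} + z} = \frac{-4686251 - 522827}{\left(1418 + 2 \cdot 1803\right) + \frac{2190859}{23}} = - \frac{5209078}{\left(1418 + 3606\right) + \frac{2190859}{23}} = - \frac{5209078}{5024 + \frac{2190859}{23}} = - \frac{5209078}{\frac{2306411}{23}} = \left(-5209078\right) \frac{23}{2306411} = - \frac{119808794}{2306411}$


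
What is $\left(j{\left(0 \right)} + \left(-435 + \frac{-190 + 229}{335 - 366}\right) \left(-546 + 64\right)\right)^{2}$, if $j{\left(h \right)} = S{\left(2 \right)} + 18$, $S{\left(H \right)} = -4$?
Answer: $\frac{42497387076004}{961} \approx 4.4222 \cdot 10^{10}$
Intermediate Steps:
$j{\left(h \right)} = 14$ ($j{\left(h \right)} = -4 + 18 = 14$)
$\left(j{\left(0 \right)} + \left(-435 + \frac{-190 + 229}{335 - 366}\right) \left(-546 + 64\right)\right)^{2} = \left(14 + \left(-435 + \frac{-190 + 229}{335 - 366}\right) \left(-546 + 64\right)\right)^{2} = \left(14 + \left(-435 + \frac{39}{-31}\right) \left(-482\right)\right)^{2} = \left(14 + \left(-435 + 39 \left(- \frac{1}{31}\right)\right) \left(-482\right)\right)^{2} = \left(14 + \left(-435 - \frac{39}{31}\right) \left(-482\right)\right)^{2} = \left(14 - - \frac{6518568}{31}\right)^{2} = \left(14 + \frac{6518568}{31}\right)^{2} = \left(\frac{6519002}{31}\right)^{2} = \frac{42497387076004}{961}$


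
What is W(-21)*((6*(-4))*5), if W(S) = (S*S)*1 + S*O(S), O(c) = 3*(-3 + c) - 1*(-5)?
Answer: -221760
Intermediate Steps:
O(c) = -4 + 3*c (O(c) = (-9 + 3*c) + 5 = -4 + 3*c)
W(S) = S² + S*(-4 + 3*S) (W(S) = (S*S)*1 + S*(-4 + 3*S) = S²*1 + S*(-4 + 3*S) = S² + S*(-4 + 3*S))
W(-21)*((6*(-4))*5) = (4*(-21)*(-1 - 21))*((6*(-4))*5) = (4*(-21)*(-22))*(-24*5) = 1848*(-120) = -221760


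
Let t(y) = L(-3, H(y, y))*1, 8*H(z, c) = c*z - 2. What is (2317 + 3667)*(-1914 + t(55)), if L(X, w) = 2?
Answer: -11441408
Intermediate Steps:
H(z, c) = -¼ + c*z/8 (H(z, c) = (c*z - 2)/8 = (-2 + c*z)/8 = -¼ + c*z/8)
t(y) = 2 (t(y) = 2*1 = 2)
(2317 + 3667)*(-1914 + t(55)) = (2317 + 3667)*(-1914 + 2) = 5984*(-1912) = -11441408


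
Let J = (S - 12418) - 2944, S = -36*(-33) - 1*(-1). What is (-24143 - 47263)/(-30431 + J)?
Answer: 3967/2478 ≈ 1.6009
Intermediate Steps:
S = 1189 (S = 1188 + 1 = 1189)
J = -14173 (J = (1189 - 12418) - 2944 = -11229 - 2944 = -14173)
(-24143 - 47263)/(-30431 + J) = (-24143 - 47263)/(-30431 - 14173) = -71406/(-44604) = -71406*(-1/44604) = 3967/2478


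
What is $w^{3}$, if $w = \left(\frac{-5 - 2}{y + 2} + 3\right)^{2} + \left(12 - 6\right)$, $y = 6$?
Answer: $\frac{304821217}{262144} \approx 1162.8$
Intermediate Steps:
$w = \frac{673}{64}$ ($w = \left(\frac{-5 - 2}{6 + 2} + 3\right)^{2} + \left(12 - 6\right) = \left(- \frac{7}{8} + 3\right)^{2} + 6 = \left(\frac{17}{8}\right)^{2} + 6 = \frac{289}{64} + 6 = \frac{673}{64} \approx 10.516$)
$w^{3} = \left(\frac{673}{64}\right)^{3} = \frac{304821217}{262144}$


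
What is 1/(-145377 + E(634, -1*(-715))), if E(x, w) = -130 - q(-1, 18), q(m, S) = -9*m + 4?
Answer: -1/145520 ≈ -6.8719e-6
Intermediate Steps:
q(m, S) = 4 - 9*m
E(x, w) = -143 (E(x, w) = -130 - (4 - 9*(-1)) = -130 - (4 + 9) = -130 - 1*13 = -130 - 13 = -143)
1/(-145377 + E(634, -1*(-715))) = 1/(-145377 - 143) = 1/(-145520) = -1/145520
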